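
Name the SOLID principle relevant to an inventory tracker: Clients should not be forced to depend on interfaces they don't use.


This describes the Interface Segregation Principle (ISP)

Interface Segregation Principle (ISP)


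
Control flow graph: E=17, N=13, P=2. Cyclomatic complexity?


Formula: V(G) = E - N + 2P
V(G) = 17 - 13 + 2*2
V(G) = 4 + 4
V(G) = 8

8


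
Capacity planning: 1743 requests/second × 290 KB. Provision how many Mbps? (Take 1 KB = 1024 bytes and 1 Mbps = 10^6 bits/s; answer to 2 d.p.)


Formula: Mbps = payload_bytes * RPS * 8 / 1e6
Payload per request = 290 KB = 290 * 1024 = 296960 bytes
Total bytes/sec = 296960 * 1743 = 517601280
Total bits/sec = 517601280 * 8 = 4140810240
Mbps = 4140810240 / 1e6 = 4140.81

4140.81 Mbps


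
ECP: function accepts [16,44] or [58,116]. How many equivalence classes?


Valid ranges: [16,44] and [58,116]
Class 1: x < 16 — invalid
Class 2: 16 ≤ x ≤ 44 — valid
Class 3: 44 < x < 58 — invalid (gap between ranges)
Class 4: 58 ≤ x ≤ 116 — valid
Class 5: x > 116 — invalid
Total equivalence classes: 5

5 equivalence classes


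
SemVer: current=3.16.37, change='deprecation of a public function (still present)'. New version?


Current: 3.16.37
Change category: 'deprecation of a public function (still present)' → minor bump
SemVer rule: minor bump → increment MINOR, reset PATCH to 0 (MAJOR unchanged)
New: 3.17.0

3.17.0


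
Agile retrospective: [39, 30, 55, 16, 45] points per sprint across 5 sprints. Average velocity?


Formula: Avg velocity = Total points / Number of sprints
Points: [39, 30, 55, 16, 45]
Sum = 39 + 30 + 55 + 16 + 45 = 185
Avg velocity = 185 / 5 = 37.0 points/sprint

37.0 points/sprint


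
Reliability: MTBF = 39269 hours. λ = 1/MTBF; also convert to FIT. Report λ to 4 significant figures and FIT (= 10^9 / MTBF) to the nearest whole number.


Formula: λ = 1 / MTBF; FIT = λ × 1e9 = 1e9 / MTBF
λ = 1 / 39269 ≈ 2.547e-05 failures/hour
FIT = 1e9 / 39269 ≈ 25465 failures per 1e9 hours (nearest whole number)

λ = 2.547e-05 /h, FIT = 25465


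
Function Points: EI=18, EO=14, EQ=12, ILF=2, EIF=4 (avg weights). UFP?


UFP = EI*4 + EO*5 + EQ*4 + ILF*10 + EIF*7
UFP = 18*4 + 14*5 + 12*4 + 2*10 + 4*7
UFP = 72 + 70 + 48 + 20 + 28
UFP = 238

238


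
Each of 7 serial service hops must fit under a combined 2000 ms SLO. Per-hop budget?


Formula: per_stage = total_budget / stages
per_stage = 2000 / 7
per_stage = 285.71 ms

285.71 ms


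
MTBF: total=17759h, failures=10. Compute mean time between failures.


Formula: MTBF = Total operating time / Number of failures
MTBF = 17759 / 10
MTBF = 1775.9 hours

1775.9 hours


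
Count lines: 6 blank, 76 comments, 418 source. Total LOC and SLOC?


Total LOC = blank + comment + code
Total LOC = 6 + 76 + 418 = 500
SLOC (source only) = code = 418

Total LOC: 500, SLOC: 418


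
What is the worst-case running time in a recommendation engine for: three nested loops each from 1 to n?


Reasoning: three levels of nesting over n
Complexity: O(n^3)

O(n^3)


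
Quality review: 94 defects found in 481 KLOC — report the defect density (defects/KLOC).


Defect density = defects / KLOC
Defect density = 94 / 481
Defect density = 0.195 defects/KLOC

0.195 defects/KLOC


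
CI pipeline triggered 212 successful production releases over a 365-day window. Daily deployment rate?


Formula: deployments per day = releases / days
= 212 / 365
= 0.581 deploys/day
(equivalently, 4.07 deploys/week)

0.581 deploys/day


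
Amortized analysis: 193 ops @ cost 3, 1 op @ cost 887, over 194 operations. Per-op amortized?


Formula: Amortized cost = Total cost / Operations
Total cost = (193 * 3) + (1 * 887)
Total cost = 579 + 887 = 1466
Amortized = 1466 / 194 = 7.5567

7.5567


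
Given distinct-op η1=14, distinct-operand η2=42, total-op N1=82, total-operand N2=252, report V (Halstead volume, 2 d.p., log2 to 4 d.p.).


Formula: V = N * log2(η), where N = N1 + N2 and η = η1 + η2
η = 14 + 42 = 56
N = 82 + 252 = 334
log2(56) ≈ 5.8074
V = 334 * 5.8074 = 1939.67

1939.67


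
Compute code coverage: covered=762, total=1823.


Coverage = covered / total * 100
Coverage = 762 / 1823 * 100
Coverage = 41.8%

41.8%


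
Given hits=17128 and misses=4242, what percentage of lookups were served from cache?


Formula: hit rate = hits / (hits + misses) * 100
hit rate = 17128 / (17128 + 4242) * 100
hit rate = 17128 / 21370 * 100
hit rate = 80.15%

80.15%


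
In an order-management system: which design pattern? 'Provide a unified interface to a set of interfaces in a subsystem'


This matches the Facade pattern

Facade


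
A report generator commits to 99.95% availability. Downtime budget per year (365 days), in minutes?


Formula: allowed downtime = period * (100 - SLA) / 100
Period (year (365 days)) = 525600 minutes
Unavailability fraction = (100 - 99.95) / 100
Allowed downtime = 525600 * (100 - 99.95) / 100
Allowed downtime = 262.8 minutes

262.8 minutes


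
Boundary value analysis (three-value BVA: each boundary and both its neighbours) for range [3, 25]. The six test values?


Range: [3, 25]
Boundaries: just below min, min, min+1, max-1, max, just above max
Values: [2, 3, 4, 24, 25, 26]

[2, 3, 4, 24, 25, 26]


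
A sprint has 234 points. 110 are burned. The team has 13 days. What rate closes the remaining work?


Formula: Required rate = Remaining points / Days left
Remaining = 234 - 110 = 124 points
Required rate = 124 / 13 = 9.54 points/day

9.54 points/day


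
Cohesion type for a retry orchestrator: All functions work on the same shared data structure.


Reasoning: Functions share data
Type: Communicational cohesion

Communicational cohesion


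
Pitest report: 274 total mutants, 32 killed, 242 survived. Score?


Mutation score = killed / total * 100
Mutation score = 32 / 274 * 100
Mutation score = 11.68%

11.68%


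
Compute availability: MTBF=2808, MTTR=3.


Availability = MTBF / (MTBF + MTTR)
Availability = 2808 / (2808 + 3)
Availability = 2808 / 2811
Availability = 99.8933%

99.8933%


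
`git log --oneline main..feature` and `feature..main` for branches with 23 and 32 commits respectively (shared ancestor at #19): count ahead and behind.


Common ancestor: commit #19
feature commits after divergence: 23 - 19 = 4
main commits after divergence: 32 - 19 = 13
feature is 4 commits ahead of main
main is 13 commits ahead of feature

feature ahead: 4, main ahead: 13


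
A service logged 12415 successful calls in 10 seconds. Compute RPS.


Formula: throughput = requests / seconds
throughput = 12415 / 10
throughput = 1241.5 requests/second

1241.5 requests/second


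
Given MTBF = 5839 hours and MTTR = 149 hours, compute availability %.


Availability = MTBF / (MTBF + MTTR)
Availability = 5839 / (5839 + 149)
Availability = 5839 / 5988
Availability = 97.5117%

97.5117%


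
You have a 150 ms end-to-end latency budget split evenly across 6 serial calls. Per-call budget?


Formula: per_stage = total_budget / stages
per_stage = 150 / 6
per_stage = 25.0 ms

25.0 ms


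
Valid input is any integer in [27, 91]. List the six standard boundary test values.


Range: [27, 91]
Boundaries: just below min, min, min+1, max-1, max, just above max
Values: [26, 27, 28, 90, 91, 92]

[26, 27, 28, 90, 91, 92]


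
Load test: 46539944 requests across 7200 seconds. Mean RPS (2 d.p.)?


Formula: throughput = requests / seconds
throughput = 46539944 / 7200
throughput = 6463.88 requests/second

6463.88 requests/second


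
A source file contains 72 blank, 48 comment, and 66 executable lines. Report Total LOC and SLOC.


Total LOC = blank + comment + code
Total LOC = 72 + 48 + 66 = 186
SLOC (source only) = code = 66

Total LOC: 186, SLOC: 66


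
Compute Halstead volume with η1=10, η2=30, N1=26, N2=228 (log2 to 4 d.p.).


Formula: V = N * log2(η), where N = N1 + N2 and η = η1 + η2
η = 10 + 30 = 40
N = 26 + 228 = 254
log2(40) ≈ 5.3219
V = 254 * 5.3219 = 1351.76

1351.76


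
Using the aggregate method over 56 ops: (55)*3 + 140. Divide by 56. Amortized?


Formula: Amortized cost = Total cost / Operations
Total cost = (55 * 3) + (1 * 140)
Total cost = 165 + 140 = 305
Amortized = 305 / 56 = 5.4464

5.4464


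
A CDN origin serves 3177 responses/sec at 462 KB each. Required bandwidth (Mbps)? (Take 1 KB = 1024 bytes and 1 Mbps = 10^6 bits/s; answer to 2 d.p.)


Formula: Mbps = payload_bytes * RPS * 8 / 1e6
Payload per request = 462 KB = 462 * 1024 = 473088 bytes
Total bytes/sec = 473088 * 3177 = 1503000576
Total bits/sec = 1503000576 * 8 = 12024004608
Mbps = 12024004608 / 1e6 = 12024.0

12024.0 Mbps


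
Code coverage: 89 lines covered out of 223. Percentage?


Coverage = covered / total * 100
Coverage = 89 / 223 * 100
Coverage = 39.91%

39.91%


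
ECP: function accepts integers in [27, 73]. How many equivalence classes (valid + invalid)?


Valid range: [27, 73]
Class 1: x < 27 — invalid
Class 2: 27 ≤ x ≤ 73 — valid
Class 3: x > 73 — invalid
Total equivalence classes: 3

3 equivalence classes


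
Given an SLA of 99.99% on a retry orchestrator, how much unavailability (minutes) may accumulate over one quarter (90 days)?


Formula: allowed downtime = period * (100 - SLA) / 100
Period (quarter (90 days)) = 129600 minutes
Unavailability fraction = (100 - 99.99) / 100
Allowed downtime = 129600 * (100 - 99.99) / 100
Allowed downtime = 12.96 minutes

12.96 minutes


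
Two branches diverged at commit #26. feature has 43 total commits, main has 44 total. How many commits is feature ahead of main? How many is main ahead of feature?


Common ancestor: commit #26
feature commits after divergence: 43 - 26 = 17
main commits after divergence: 44 - 26 = 18
feature is 17 commits ahead of main
main is 18 commits ahead of feature

feature ahead: 17, main ahead: 18


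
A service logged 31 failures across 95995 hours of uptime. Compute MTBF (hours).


Formula: MTBF = Total operating time / Number of failures
MTBF = 95995 / 31
MTBF = 3096.61 hours

3096.61 hours


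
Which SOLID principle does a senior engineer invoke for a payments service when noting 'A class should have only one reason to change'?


This describes the Single Responsibility Principle (SRP)

Single Responsibility Principle (SRP)


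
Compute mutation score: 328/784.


Mutation score = killed / total * 100
Mutation score = 328 / 784 * 100
Mutation score = 41.84%

41.84%


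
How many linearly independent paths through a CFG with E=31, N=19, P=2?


Formula: V(G) = E - N + 2P
V(G) = 31 - 19 + 2*2
V(G) = 12 + 4
V(G) = 16

16


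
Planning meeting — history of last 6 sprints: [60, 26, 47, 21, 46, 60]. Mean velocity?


Formula: Avg velocity = Total points / Number of sprints
Points: [60, 26, 47, 21, 46, 60]
Sum = 60 + 26 + 47 + 21 + 46 + 60 = 260
Avg velocity = 260 / 6 = 43.33 points/sprint

43.33 points/sprint


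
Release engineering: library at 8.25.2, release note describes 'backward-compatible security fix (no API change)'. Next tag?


Current: 8.25.2
Change category: 'backward-compatible security fix (no API change)' → patch bump
SemVer rule: patch bump → increment PATCH (MAJOR and MINOR unchanged)
New: 8.25.3

8.25.3


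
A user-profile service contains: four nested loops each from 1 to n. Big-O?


Reasoning: four levels of nesting
Complexity: O(n^4)

O(n^4)


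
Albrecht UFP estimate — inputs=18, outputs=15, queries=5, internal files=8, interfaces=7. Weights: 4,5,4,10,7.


UFP = EI*4 + EO*5 + EQ*4 + ILF*10 + EIF*7
UFP = 18*4 + 15*5 + 5*4 + 8*10 + 7*7
UFP = 72 + 75 + 20 + 80 + 49
UFP = 296

296


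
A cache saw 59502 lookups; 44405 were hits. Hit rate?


Formula: hit rate = hits / (hits + misses) * 100
hit rate = 44405 / (44405 + 15097) * 100
hit rate = 44405 / 59502 * 100
hit rate = 74.63%

74.63%


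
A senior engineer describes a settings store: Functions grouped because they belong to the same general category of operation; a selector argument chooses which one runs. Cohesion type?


Reasoning: Grouped by category of activity, not by data or sequence
Type: Logical cohesion

Logical cohesion


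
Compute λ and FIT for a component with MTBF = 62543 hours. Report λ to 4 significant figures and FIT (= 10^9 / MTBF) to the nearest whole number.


Formula: λ = 1 / MTBF; FIT = λ × 1e9 = 1e9 / MTBF
λ = 1 / 62543 ≈ 1.599e-05 failures/hour
FIT = 1e9 / 62543 ≈ 15989 failures per 1e9 hours (nearest whole number)

λ = 1.599e-05 /h, FIT = 15989


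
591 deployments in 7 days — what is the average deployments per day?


Formula: deployments per day = releases / days
= 591 / 7
= 84.429 deploys/day
(equivalently, 591.0 deploys/week)

84.429 deploys/day


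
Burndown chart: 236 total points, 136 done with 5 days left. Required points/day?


Formula: Required rate = Remaining points / Days left
Remaining = 236 - 136 = 100 points
Required rate = 100 / 5 = 20.0 points/day

20.0 points/day


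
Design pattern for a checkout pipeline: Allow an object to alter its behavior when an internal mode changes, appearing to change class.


This matches the State pattern

State


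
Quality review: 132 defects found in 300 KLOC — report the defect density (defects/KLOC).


Defect density = defects / KLOC
Defect density = 132 / 300
Defect density = 0.44 defects/KLOC

0.44 defects/KLOC


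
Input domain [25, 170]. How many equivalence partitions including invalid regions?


Valid range: [25, 170]
Class 1: x < 25 — invalid
Class 2: 25 ≤ x ≤ 170 — valid
Class 3: x > 170 — invalid
Total equivalence classes: 3

3 equivalence classes


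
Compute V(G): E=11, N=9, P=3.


Formula: V(G) = E - N + 2P
V(G) = 11 - 9 + 2*3
V(G) = 2 + 6
V(G) = 8

8


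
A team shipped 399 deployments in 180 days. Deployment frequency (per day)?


Formula: deployments per day = releases / days
= 399 / 180
= 2.217 deploys/day
(equivalently, 15.52 deploys/week)

2.217 deploys/day


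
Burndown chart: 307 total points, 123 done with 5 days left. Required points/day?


Formula: Required rate = Remaining points / Days left
Remaining = 307 - 123 = 184 points
Required rate = 184 / 5 = 36.8 points/day

36.8 points/day


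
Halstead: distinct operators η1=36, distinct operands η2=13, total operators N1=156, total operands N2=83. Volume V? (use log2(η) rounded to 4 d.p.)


Formula: V = N * log2(η), where N = N1 + N2 and η = η1 + η2
η = 36 + 13 = 49
N = 156 + 83 = 239
log2(49) ≈ 5.6147
V = 239 * 5.6147 = 1341.91

1341.91


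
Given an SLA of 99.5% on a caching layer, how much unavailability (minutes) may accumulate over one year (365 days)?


Formula: allowed downtime = period * (100 - SLA) / 100
Period (year (365 days)) = 525600 minutes
Unavailability fraction = (100 - 99.5) / 100
Allowed downtime = 525600 * (100 - 99.5) / 100
Allowed downtime = 2628.0 minutes

2628.0 minutes


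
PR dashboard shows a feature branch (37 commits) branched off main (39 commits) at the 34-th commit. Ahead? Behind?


Common ancestor: commit #34
feature commits after divergence: 37 - 34 = 3
main commits after divergence: 39 - 34 = 5
feature is 3 commits ahead of main
main is 5 commits ahead of feature

feature ahead: 3, main ahead: 5


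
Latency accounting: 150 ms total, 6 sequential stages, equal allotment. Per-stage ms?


Formula: per_stage = total_budget / stages
per_stage = 150 / 6
per_stage = 25.0 ms

25.0 ms


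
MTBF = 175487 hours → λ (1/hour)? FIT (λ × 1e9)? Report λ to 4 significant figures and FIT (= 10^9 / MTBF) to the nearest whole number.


Formula: λ = 1 / MTBF; FIT = λ × 1e9 = 1e9 / MTBF
λ = 1 / 175487 ≈ 5.698e-06 failures/hour
FIT = 1e9 / 175487 ≈ 5698 failures per 1e9 hours (nearest whole number)

λ = 5.698e-06 /h, FIT = 5698


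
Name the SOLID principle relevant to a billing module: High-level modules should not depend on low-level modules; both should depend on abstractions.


This describes the Dependency Inversion Principle (DIP)

Dependency Inversion Principle (DIP)


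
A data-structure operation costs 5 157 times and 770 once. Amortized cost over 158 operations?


Formula: Amortized cost = Total cost / Operations
Total cost = (157 * 5) + (1 * 770)
Total cost = 785 + 770 = 1555
Amortized = 1555 / 158 = 9.8418

9.8418


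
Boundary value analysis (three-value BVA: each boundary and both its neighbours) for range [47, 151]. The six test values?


Range: [47, 151]
Boundaries: just below min, min, min+1, max-1, max, just above max
Values: [46, 47, 48, 150, 151, 152]

[46, 47, 48, 150, 151, 152]


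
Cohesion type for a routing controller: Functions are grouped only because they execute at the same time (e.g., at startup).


Reasoning: Related by timing only
Type: Temporal cohesion

Temporal cohesion


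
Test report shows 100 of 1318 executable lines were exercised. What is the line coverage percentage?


Coverage = covered / total * 100
Coverage = 100 / 1318 * 100
Coverage = 7.59%

7.59%


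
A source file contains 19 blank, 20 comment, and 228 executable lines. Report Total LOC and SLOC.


Total LOC = blank + comment + code
Total LOC = 19 + 20 + 228 = 267
SLOC (source only) = code = 228

Total LOC: 267, SLOC: 228


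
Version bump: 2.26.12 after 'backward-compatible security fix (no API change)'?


Current: 2.26.12
Change category: 'backward-compatible security fix (no API change)' → patch bump
SemVer rule: patch bump → increment PATCH (MAJOR and MINOR unchanged)
New: 2.26.13

2.26.13


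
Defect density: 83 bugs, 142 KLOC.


Defect density = defects / KLOC
Defect density = 83 / 142
Defect density = 0.585 defects/KLOC

0.585 defects/KLOC


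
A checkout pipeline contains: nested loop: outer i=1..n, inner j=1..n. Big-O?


Reasoning: n iterations times n iterations
Complexity: O(n^2)

O(n^2)


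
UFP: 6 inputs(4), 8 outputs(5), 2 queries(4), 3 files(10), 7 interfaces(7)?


UFP = EI*4 + EO*5 + EQ*4 + ILF*10 + EIF*7
UFP = 6*4 + 8*5 + 2*4 + 3*10 + 7*7
UFP = 24 + 40 + 8 + 30 + 49
UFP = 151

151


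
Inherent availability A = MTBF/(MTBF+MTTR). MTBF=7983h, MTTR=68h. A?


Availability = MTBF / (MTBF + MTTR)
Availability = 7983 / (7983 + 68)
Availability = 7983 / 8051
Availability = 99.1554%

99.1554%


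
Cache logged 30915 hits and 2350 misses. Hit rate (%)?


Formula: hit rate = hits / (hits + misses) * 100
hit rate = 30915 / (30915 + 2350) * 100
hit rate = 30915 / 33265 * 100
hit rate = 92.94%

92.94%


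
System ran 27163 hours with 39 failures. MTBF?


Formula: MTBF = Total operating time / Number of failures
MTBF = 27163 / 39
MTBF = 696.49 hours

696.49 hours


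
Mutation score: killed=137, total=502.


Mutation score = killed / total * 100
Mutation score = 137 / 502 * 100
Mutation score = 27.29%

27.29%


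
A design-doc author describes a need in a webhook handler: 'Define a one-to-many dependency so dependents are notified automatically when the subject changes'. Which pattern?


This matches the Observer pattern

Observer


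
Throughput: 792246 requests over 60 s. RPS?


Formula: throughput = requests / seconds
throughput = 792246 / 60
throughput = 13204.1 requests/second

13204.1 requests/second


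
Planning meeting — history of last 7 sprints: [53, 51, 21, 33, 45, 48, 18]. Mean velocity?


Formula: Avg velocity = Total points / Number of sprints
Points: [53, 51, 21, 33, 45, 48, 18]
Sum = 53 + 51 + 21 + 33 + 45 + 48 + 18 = 269
Avg velocity = 269 / 7 = 38.43 points/sprint

38.43 points/sprint


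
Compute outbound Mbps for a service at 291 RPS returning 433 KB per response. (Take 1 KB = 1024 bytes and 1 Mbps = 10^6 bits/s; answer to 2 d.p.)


Formula: Mbps = payload_bytes * RPS * 8 / 1e6
Payload per request = 433 KB = 433 * 1024 = 443392 bytes
Total bytes/sec = 443392 * 291 = 129027072
Total bits/sec = 129027072 * 8 = 1032216576
Mbps = 1032216576 / 1e6 = 1032.22

1032.22 Mbps


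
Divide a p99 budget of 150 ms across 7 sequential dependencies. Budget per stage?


Formula: per_stage = total_budget / stages
per_stage = 150 / 7
per_stage = 21.43 ms

21.43 ms


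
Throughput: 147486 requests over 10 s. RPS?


Formula: throughput = requests / seconds
throughput = 147486 / 10
throughput = 14748.6 requests/second

14748.6 requests/second


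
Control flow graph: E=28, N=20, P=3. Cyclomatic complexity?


Formula: V(G) = E - N + 2P
V(G) = 28 - 20 + 2*3
V(G) = 8 + 6
V(G) = 14

14


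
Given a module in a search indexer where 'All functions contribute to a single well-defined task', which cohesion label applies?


Reasoning: Best: single purpose
Type: Functional cohesion

Functional cohesion


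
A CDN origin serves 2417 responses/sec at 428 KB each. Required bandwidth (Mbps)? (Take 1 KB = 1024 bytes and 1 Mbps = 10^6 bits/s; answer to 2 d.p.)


Formula: Mbps = payload_bytes * RPS * 8 / 1e6
Payload per request = 428 KB = 428 * 1024 = 438272 bytes
Total bytes/sec = 438272 * 2417 = 1059303424
Total bits/sec = 1059303424 * 8 = 8474427392
Mbps = 8474427392 / 1e6 = 8474.43

8474.43 Mbps


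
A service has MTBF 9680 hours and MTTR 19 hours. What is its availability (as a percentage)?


Availability = MTBF / (MTBF + MTTR)
Availability = 9680 / (9680 + 19)
Availability = 9680 / 9699
Availability = 99.8041%

99.8041%


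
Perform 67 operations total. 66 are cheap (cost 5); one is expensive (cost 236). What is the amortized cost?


Formula: Amortized cost = Total cost / Operations
Total cost = (66 * 5) + (1 * 236)
Total cost = 330 + 236 = 566
Amortized = 566 / 67 = 8.4478

8.4478


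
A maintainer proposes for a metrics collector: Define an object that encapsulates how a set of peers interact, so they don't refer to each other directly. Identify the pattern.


This matches the Mediator pattern

Mediator


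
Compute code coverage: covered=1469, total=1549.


Coverage = covered / total * 100
Coverage = 1469 / 1549 * 100
Coverage = 94.84%

94.84%


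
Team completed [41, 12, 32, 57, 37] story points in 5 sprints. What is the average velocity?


Formula: Avg velocity = Total points / Number of sprints
Points: [41, 12, 32, 57, 37]
Sum = 41 + 12 + 32 + 57 + 37 = 179
Avg velocity = 179 / 5 = 35.8 points/sprint

35.8 points/sprint


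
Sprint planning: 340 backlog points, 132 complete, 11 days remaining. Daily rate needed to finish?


Formula: Required rate = Remaining points / Days left
Remaining = 340 - 132 = 208 points
Required rate = 208 / 11 = 18.91 points/day

18.91 points/day


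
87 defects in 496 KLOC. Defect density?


Defect density = defects / KLOC
Defect density = 87 / 496
Defect density = 0.175 defects/KLOC

0.175 defects/KLOC


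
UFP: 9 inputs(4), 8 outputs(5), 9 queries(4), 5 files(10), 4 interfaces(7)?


UFP = EI*4 + EO*5 + EQ*4 + ILF*10 + EIF*7
UFP = 9*4 + 8*5 + 9*4 + 5*10 + 4*7
UFP = 36 + 40 + 36 + 50 + 28
UFP = 190

190


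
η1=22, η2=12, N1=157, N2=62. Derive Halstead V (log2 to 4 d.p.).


Formula: V = N * log2(η), where N = N1 + N2 and η = η1 + η2
η = 22 + 12 = 34
N = 157 + 62 = 219
log2(34) ≈ 5.0875
V = 219 * 5.0875 = 1114.16

1114.16


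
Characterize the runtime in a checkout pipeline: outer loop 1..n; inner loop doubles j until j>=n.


Reasoning: linear outer times logarithmic inner
Complexity: O(n log n)

O(n log n)


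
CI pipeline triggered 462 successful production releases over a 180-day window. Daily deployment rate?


Formula: deployments per day = releases / days
= 462 / 180
= 2.567 deploys/day
(equivalently, 17.97 deploys/week)

2.567 deploys/day


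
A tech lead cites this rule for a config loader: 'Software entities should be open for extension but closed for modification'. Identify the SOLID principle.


This describes the Open/Closed Principle (OCP)

Open/Closed Principle (OCP)


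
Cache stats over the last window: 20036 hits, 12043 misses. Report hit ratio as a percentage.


Formula: hit rate = hits / (hits + misses) * 100
hit rate = 20036 / (20036 + 12043) * 100
hit rate = 20036 / 32079 * 100
hit rate = 62.46%

62.46%


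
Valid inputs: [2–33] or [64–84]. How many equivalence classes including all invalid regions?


Valid ranges: [2,33] and [64,84]
Class 1: x < 2 — invalid
Class 2: 2 ≤ x ≤ 33 — valid
Class 3: 33 < x < 64 — invalid (gap between ranges)
Class 4: 64 ≤ x ≤ 84 — valid
Class 5: x > 84 — invalid
Total equivalence classes: 5

5 equivalence classes


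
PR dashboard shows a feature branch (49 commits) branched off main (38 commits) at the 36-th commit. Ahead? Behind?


Common ancestor: commit #36
feature commits after divergence: 49 - 36 = 13
main commits after divergence: 38 - 36 = 2
feature is 13 commits ahead of main
main is 2 commits ahead of feature

feature ahead: 13, main ahead: 2


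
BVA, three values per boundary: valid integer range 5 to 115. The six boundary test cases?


Range: [5, 115]
Boundaries: just below min, min, min+1, max-1, max, just above max
Values: [4, 5, 6, 114, 115, 116]

[4, 5, 6, 114, 115, 116]


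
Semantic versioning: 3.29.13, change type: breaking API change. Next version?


Current: 3.29.13
Change category: 'breaking API change' → major bump
SemVer rule: major bump → increment MAJOR, reset MINOR and PATCH to 0
New: 4.0.0

4.0.0


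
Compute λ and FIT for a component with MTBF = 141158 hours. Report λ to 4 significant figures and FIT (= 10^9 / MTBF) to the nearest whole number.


Formula: λ = 1 / MTBF; FIT = λ × 1e9 = 1e9 / MTBF
λ = 1 / 141158 ≈ 7.084e-06 failures/hour
FIT = 1e9 / 141158 ≈ 7084 failures per 1e9 hours (nearest whole number)

λ = 7.084e-06 /h, FIT = 7084


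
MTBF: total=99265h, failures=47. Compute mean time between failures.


Formula: MTBF = Total operating time / Number of failures
MTBF = 99265 / 47
MTBF = 2112.02 hours

2112.02 hours


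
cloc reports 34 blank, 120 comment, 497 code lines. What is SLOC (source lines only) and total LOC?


Total LOC = blank + comment + code
Total LOC = 34 + 120 + 497 = 651
SLOC (source only) = code = 497

Total LOC: 651, SLOC: 497


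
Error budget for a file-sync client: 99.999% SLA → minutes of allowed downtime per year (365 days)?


Formula: allowed downtime = period * (100 - SLA) / 100
Period (year (365 days)) = 525600 minutes
Unavailability fraction = (100 - 99.999) / 100
Allowed downtime = 525600 * (100 - 99.999) / 100
Allowed downtime = 5.256 minutes

5.256 minutes


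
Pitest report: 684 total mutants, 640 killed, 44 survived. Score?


Mutation score = killed / total * 100
Mutation score = 640 / 684 * 100
Mutation score = 93.57%

93.57%


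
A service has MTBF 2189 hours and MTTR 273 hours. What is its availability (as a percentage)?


Availability = MTBF / (MTBF + MTTR)
Availability = 2189 / (2189 + 273)
Availability = 2189 / 2462
Availability = 88.9115%

88.9115%


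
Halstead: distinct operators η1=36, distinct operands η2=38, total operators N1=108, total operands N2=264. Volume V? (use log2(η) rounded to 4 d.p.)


Formula: V = N * log2(η), where N = N1 + N2 and η = η1 + η2
η = 36 + 38 = 74
N = 108 + 264 = 372
log2(74) ≈ 6.2095
V = 372 * 6.2095 = 2309.93

2309.93


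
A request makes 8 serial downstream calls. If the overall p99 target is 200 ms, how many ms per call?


Formula: per_stage = total_budget / stages
per_stage = 200 / 8
per_stage = 25.0 ms

25.0 ms


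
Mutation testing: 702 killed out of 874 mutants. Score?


Mutation score = killed / total * 100
Mutation score = 702 / 874 * 100
Mutation score = 80.32%

80.32%


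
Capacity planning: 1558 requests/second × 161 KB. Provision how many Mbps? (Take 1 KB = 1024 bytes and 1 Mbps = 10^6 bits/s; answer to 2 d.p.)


Formula: Mbps = payload_bytes * RPS * 8 / 1e6
Payload per request = 161 KB = 161 * 1024 = 164864 bytes
Total bytes/sec = 164864 * 1558 = 256858112
Total bits/sec = 256858112 * 8 = 2054864896
Mbps = 2054864896 / 1e6 = 2054.86

2054.86 Mbps


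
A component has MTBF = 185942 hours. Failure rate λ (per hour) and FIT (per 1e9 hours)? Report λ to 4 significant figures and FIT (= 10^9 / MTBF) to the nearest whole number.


Formula: λ = 1 / MTBF; FIT = λ × 1e9 = 1e9 / MTBF
λ = 1 / 185942 ≈ 5.378e-06 failures/hour
FIT = 1e9 / 185942 ≈ 5378 failures per 1e9 hours (nearest whole number)

λ = 5.378e-06 /h, FIT = 5378


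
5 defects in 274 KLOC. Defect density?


Defect density = defects / KLOC
Defect density = 5 / 274
Defect density = 0.018 defects/KLOC

0.018 defects/KLOC


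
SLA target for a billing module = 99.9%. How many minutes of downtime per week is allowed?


Formula: allowed downtime = period * (100 - SLA) / 100
Period (week) = 10080 minutes
Unavailability fraction = (100 - 99.9) / 100
Allowed downtime = 10080 * (100 - 99.9) / 100
Allowed downtime = 10.08 minutes

10.08 minutes


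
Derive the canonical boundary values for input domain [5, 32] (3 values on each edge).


Range: [5, 32]
Boundaries: just below min, min, min+1, max-1, max, just above max
Values: [4, 5, 6, 31, 32, 33]

[4, 5, 6, 31, 32, 33]


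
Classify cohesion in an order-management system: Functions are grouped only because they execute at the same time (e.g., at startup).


Reasoning: Related by timing only
Type: Temporal cohesion

Temporal cohesion


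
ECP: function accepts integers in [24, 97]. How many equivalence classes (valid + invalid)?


Valid range: [24, 97]
Class 1: x < 24 — invalid
Class 2: 24 ≤ x ≤ 97 — valid
Class 3: x > 97 — invalid
Total equivalence classes: 3

3 equivalence classes


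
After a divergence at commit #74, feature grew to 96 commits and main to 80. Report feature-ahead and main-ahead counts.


Common ancestor: commit #74
feature commits after divergence: 96 - 74 = 22
main commits after divergence: 80 - 74 = 6
feature is 22 commits ahead of main
main is 6 commits ahead of feature

feature ahead: 22, main ahead: 6


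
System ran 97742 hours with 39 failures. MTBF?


Formula: MTBF = Total operating time / Number of failures
MTBF = 97742 / 39
MTBF = 2506.21 hours

2506.21 hours


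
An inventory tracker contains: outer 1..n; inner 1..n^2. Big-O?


Reasoning: n times n^2
Complexity: O(n^3)

O(n^3)


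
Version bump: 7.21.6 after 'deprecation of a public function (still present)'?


Current: 7.21.6
Change category: 'deprecation of a public function (still present)' → minor bump
SemVer rule: minor bump → increment MINOR, reset PATCH to 0 (MAJOR unchanged)
New: 7.22.0

7.22.0


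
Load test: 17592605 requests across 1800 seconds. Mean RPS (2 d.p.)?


Formula: throughput = requests / seconds
throughput = 17592605 / 1800
throughput = 9773.67 requests/second

9773.67 requests/second


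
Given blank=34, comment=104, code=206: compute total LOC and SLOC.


Total LOC = blank + comment + code
Total LOC = 34 + 104 + 206 = 344
SLOC (source only) = code = 206

Total LOC: 344, SLOC: 206


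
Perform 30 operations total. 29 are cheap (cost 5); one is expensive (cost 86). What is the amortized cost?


Formula: Amortized cost = Total cost / Operations
Total cost = (29 * 5) + (1 * 86)
Total cost = 145 + 86 = 231
Amortized = 231 / 30 = 7.7

7.7


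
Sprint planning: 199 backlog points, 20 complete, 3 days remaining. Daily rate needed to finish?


Formula: Required rate = Remaining points / Days left
Remaining = 199 - 20 = 179 points
Required rate = 179 / 3 = 59.67 points/day

59.67 points/day


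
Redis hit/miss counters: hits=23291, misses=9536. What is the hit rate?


Formula: hit rate = hits / (hits + misses) * 100
hit rate = 23291 / (23291 + 9536) * 100
hit rate = 23291 / 32827 * 100
hit rate = 70.95%

70.95%


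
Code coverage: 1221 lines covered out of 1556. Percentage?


Coverage = covered / total * 100
Coverage = 1221 / 1556 * 100
Coverage = 78.47%

78.47%


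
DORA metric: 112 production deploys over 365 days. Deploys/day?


Formula: deployments per day = releases / days
= 112 / 365
= 0.307 deploys/day
(equivalently, 2.15 deploys/week)

0.307 deploys/day


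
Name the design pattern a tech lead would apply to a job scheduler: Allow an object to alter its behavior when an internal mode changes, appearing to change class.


This matches the State pattern

State


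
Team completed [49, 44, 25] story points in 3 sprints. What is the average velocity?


Formula: Avg velocity = Total points / Number of sprints
Points: [49, 44, 25]
Sum = 49 + 44 + 25 = 118
Avg velocity = 118 / 3 = 39.33 points/sprint

39.33 points/sprint


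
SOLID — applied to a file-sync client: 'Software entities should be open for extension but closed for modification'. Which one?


This describes the Open/Closed Principle (OCP)

Open/Closed Principle (OCP)


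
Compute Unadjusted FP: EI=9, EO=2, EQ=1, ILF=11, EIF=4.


UFP = EI*4 + EO*5 + EQ*4 + ILF*10 + EIF*7
UFP = 9*4 + 2*5 + 1*4 + 11*10 + 4*7
UFP = 36 + 10 + 4 + 110 + 28
UFP = 188

188


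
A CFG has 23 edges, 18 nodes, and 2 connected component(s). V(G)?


Formula: V(G) = E - N + 2P
V(G) = 23 - 18 + 2*2
V(G) = 5 + 4
V(G) = 9

9


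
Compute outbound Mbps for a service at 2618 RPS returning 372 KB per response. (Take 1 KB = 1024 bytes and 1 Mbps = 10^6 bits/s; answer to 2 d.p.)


Formula: Mbps = payload_bytes * RPS * 8 / 1e6
Payload per request = 372 KB = 372 * 1024 = 380928 bytes
Total bytes/sec = 380928 * 2618 = 997269504
Total bits/sec = 997269504 * 8 = 7978156032
Mbps = 7978156032 / 1e6 = 7978.16

7978.16 Mbps


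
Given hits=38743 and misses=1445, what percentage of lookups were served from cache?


Formula: hit rate = hits / (hits + misses) * 100
hit rate = 38743 / (38743 + 1445) * 100
hit rate = 38743 / 40188 * 100
hit rate = 96.4%

96.4%


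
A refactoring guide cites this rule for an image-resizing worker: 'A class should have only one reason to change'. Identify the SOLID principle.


This describes the Single Responsibility Principle (SRP)

Single Responsibility Principle (SRP)


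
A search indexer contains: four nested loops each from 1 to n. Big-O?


Reasoning: four levels of nesting
Complexity: O(n^4)

O(n^4)


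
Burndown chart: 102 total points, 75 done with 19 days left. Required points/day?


Formula: Required rate = Remaining points / Days left
Remaining = 102 - 75 = 27 points
Required rate = 27 / 19 = 1.42 points/day

1.42 points/day


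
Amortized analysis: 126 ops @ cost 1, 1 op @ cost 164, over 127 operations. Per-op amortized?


Formula: Amortized cost = Total cost / Operations
Total cost = (126 * 1) + (1 * 164)
Total cost = 126 + 164 = 290
Amortized = 290 / 127 = 2.2835

2.2835


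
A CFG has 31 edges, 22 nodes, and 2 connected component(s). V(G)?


Formula: V(G) = E - N + 2P
V(G) = 31 - 22 + 2*2
V(G) = 9 + 4
V(G) = 13

13


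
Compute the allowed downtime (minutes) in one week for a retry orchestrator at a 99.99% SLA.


Formula: allowed downtime = period * (100 - SLA) / 100
Period (week) = 10080 minutes
Unavailability fraction = (100 - 99.99) / 100
Allowed downtime = 10080 * (100 - 99.99) / 100
Allowed downtime = 1.008 minutes

1.008 minutes


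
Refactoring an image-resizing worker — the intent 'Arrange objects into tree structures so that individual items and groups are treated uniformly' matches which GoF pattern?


This matches the Composite pattern

Composite


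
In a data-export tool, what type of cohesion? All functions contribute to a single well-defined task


Reasoning: Best: single purpose
Type: Functional cohesion

Functional cohesion


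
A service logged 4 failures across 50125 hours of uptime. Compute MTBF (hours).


Formula: MTBF = Total operating time / Number of failures
MTBF = 50125 / 4
MTBF = 12531.25 hours

12531.25 hours


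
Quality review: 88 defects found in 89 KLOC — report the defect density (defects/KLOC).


Defect density = defects / KLOC
Defect density = 88 / 89
Defect density = 0.989 defects/KLOC

0.989 defects/KLOC


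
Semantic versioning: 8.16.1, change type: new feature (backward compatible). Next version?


Current: 8.16.1
Change category: 'new feature (backward compatible)' → minor bump
SemVer rule: minor bump → increment MINOR, reset PATCH to 0 (MAJOR unchanged)
New: 8.17.0

8.17.0


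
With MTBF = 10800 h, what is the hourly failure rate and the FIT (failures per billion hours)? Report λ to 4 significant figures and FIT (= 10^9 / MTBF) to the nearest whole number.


Formula: λ = 1 / MTBF; FIT = λ × 1e9 = 1e9 / MTBF
λ = 1 / 10800 ≈ 9.259e-05 failures/hour
FIT = 1e9 / 10800 ≈ 92593 failures per 1e9 hours (nearest whole number)

λ = 9.259e-05 /h, FIT = 92593


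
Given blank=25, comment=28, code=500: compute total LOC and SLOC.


Total LOC = blank + comment + code
Total LOC = 25 + 28 + 500 = 553
SLOC (source only) = code = 500

Total LOC: 553, SLOC: 500


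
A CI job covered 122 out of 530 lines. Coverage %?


Coverage = covered / total * 100
Coverage = 122 / 530 * 100
Coverage = 23.02%

23.02%


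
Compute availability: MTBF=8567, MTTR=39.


Availability = MTBF / (MTBF + MTTR)
Availability = 8567 / (8567 + 39)
Availability = 8567 / 8606
Availability = 99.5468%

99.5468%


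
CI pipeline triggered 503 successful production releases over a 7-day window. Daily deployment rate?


Formula: deployments per day = releases / days
= 503 / 7
= 71.857 deploys/day
(equivalently, 503.0 deploys/week)

71.857 deploys/day


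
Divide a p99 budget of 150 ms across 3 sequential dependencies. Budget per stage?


Formula: per_stage = total_budget / stages
per_stage = 150 / 3
per_stage = 50.0 ms

50.0 ms


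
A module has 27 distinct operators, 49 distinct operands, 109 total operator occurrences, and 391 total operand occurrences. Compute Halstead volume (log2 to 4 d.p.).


Formula: V = N * log2(η), where N = N1 + N2 and η = η1 + η2
η = 27 + 49 = 76
N = 109 + 391 = 500
log2(76) ≈ 6.2479
V = 500 * 6.2479 = 3123.95

3123.95


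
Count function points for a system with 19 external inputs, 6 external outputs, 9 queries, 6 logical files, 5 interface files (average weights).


UFP = EI*4 + EO*5 + EQ*4 + ILF*10 + EIF*7
UFP = 19*4 + 6*5 + 9*4 + 6*10 + 5*7
UFP = 76 + 30 + 36 + 60 + 35
UFP = 237

237


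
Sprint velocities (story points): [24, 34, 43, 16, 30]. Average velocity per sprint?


Formula: Avg velocity = Total points / Number of sprints
Points: [24, 34, 43, 16, 30]
Sum = 24 + 34 + 43 + 16 + 30 = 147
Avg velocity = 147 / 5 = 29.4 points/sprint

29.4 points/sprint


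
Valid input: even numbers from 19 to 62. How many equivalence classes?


Constraint: even integers in [19, 62]
Class 1: x < 19 — out-of-range invalid
Class 2: x in [19,62] but odd — wrong type invalid
Class 3: x in [19,62] and even — valid
Class 4: x > 62 — out-of-range invalid
Total equivalence classes: 4

4 equivalence classes


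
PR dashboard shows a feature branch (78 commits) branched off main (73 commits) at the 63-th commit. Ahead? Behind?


Common ancestor: commit #63
feature commits after divergence: 78 - 63 = 15
main commits after divergence: 73 - 63 = 10
feature is 15 commits ahead of main
main is 10 commits ahead of feature

feature ahead: 15, main ahead: 10


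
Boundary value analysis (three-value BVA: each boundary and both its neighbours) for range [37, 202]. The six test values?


Range: [37, 202]
Boundaries: just below min, min, min+1, max-1, max, just above max
Values: [36, 37, 38, 201, 202, 203]

[36, 37, 38, 201, 202, 203]


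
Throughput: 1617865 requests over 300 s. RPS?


Formula: throughput = requests / seconds
throughput = 1617865 / 300
throughput = 5392.88 requests/second

5392.88 requests/second
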